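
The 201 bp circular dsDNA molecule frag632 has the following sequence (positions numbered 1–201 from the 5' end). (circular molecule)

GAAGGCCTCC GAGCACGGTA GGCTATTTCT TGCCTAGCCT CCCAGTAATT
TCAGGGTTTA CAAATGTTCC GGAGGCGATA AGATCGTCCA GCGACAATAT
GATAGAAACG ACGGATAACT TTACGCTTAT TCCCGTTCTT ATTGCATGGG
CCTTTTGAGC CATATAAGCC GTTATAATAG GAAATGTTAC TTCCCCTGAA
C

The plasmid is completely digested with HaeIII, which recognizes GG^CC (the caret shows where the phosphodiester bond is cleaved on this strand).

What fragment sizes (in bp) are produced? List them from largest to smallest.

145, 56 bp

HaeIII sites (GGCC) start at positions 4, 149.
HaeIII cuts after base 2 of each site, so after positions 5, 150.
Circular molecule, 2 cuts → 2 fragments:
  6–150 → 145 bp
  151–201 then 1–5 → 51 + 5 = 56 bp
Sorted largest to smallest: 145, 56 bp.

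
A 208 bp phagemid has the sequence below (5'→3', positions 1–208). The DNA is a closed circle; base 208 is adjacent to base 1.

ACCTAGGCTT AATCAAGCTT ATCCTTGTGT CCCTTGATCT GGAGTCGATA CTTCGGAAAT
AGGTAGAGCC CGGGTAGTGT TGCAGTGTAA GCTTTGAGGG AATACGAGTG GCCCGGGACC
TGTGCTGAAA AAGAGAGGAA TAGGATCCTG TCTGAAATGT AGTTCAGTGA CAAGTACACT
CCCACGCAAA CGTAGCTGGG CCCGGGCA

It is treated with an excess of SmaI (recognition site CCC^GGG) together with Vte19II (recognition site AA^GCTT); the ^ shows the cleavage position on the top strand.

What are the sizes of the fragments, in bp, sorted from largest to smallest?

SmaI sites (CCCGGG) start at positions 69, 112, 201.
SmaI cuts after base 3 of each site, so after positions 71, 114, 203.
Vte19II sites (AAGCTT) start at positions 15, 89.
Vte19II cuts after base 2 of each site, so after positions 16, 90.
Combined cut positions: 16, 71, 90, 114, 203.
Circular molecule, 5 cuts → 5 fragments:
  17–71 → 55 bp
  72–90 → 19 bp
  91–114 → 24 bp
  115–203 → 89 bp
  204–208 then 1–16 → 5 + 16 = 21 bp
Sorted largest to smallest: 89, 55, 24, 21, 19 bp.

89, 55, 24, 21, 19 bp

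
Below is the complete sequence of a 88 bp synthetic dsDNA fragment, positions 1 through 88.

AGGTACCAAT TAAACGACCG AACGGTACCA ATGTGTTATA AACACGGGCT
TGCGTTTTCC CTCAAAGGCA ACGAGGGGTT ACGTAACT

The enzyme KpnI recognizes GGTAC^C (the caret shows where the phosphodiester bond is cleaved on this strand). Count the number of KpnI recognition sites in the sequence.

2

GGTACC occurs starting at positions 2, 24.
KpnI cuts at 2 sites.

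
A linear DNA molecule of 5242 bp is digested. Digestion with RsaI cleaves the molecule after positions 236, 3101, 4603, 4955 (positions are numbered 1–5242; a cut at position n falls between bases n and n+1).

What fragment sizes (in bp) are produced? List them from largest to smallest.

2865, 1502, 352, 287, 236 bp

Linear molecule, 4 cuts → 5 fragments:
  236 − 0 = 236 bp
  3101 − 236 = 2865 bp
  4603 − 3101 = 1502 bp
  4955 − 4603 = 352 bp
  5242 − 4955 = 287 bp
Sorted largest to smallest: 2865, 1502, 352, 287, 236 bp.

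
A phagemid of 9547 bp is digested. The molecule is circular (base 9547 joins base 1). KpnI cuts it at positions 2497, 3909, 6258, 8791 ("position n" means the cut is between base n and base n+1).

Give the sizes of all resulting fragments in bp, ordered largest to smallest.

3253, 2533, 2349, 1412 bp

Circular molecule, 4 cuts → 4 fragments:
  3909 − 2497 = 1412 bp
  6258 − 3909 = 2349 bp
  8791 − 6258 = 2533 bp
  wrap: 9547 − 8791 + 2497 = 3253 bp
Sorted largest to smallest: 3253, 2533, 2349, 1412 bp.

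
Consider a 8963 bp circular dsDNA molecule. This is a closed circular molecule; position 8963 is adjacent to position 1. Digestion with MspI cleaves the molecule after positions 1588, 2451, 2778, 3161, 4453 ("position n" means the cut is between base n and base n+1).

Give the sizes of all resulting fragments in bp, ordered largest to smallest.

Circular molecule, 5 cuts → 5 fragments:
  2451 − 1588 = 863 bp
  2778 − 2451 = 327 bp
  3161 − 2778 = 383 bp
  4453 − 3161 = 1292 bp
  wrap: 8963 − 4453 + 1588 = 6098 bp
Sorted largest to smallest: 6098, 1292, 863, 383, 327 bp.

6098, 1292, 863, 383, 327 bp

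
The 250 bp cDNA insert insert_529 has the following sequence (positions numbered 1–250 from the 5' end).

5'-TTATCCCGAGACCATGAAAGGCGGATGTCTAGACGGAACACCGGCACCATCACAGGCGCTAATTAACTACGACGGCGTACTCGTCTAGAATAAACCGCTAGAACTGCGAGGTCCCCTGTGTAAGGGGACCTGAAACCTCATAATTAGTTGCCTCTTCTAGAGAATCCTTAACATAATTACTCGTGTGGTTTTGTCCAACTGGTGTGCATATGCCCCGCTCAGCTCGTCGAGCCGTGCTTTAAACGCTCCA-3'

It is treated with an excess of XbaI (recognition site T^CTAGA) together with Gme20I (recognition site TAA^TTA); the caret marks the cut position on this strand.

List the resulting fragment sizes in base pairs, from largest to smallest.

XbaI sites (TCTAGA) start at positions 28, 84, 156.
XbaI cuts after the first base of each site, so after positions 28, 84, 156.
Gme20I sites (TAATTA) start at positions 60, 141, 174.
Gme20I cuts after base 3 of each site, so after positions 62, 143, 176.
Combined cut positions: 28, 62, 84, 143, 156, 176.
Linear molecule, 6 cuts → 7 fragments:
  1–28 → 28 bp
  29–62 → 34 bp
  63–84 → 22 bp
  85–143 → 59 bp
  144–156 → 13 bp
  157–176 → 20 bp
  177–250 → 74 bp
Sorted largest to smallest: 74, 59, 34, 28, 22, 20, 13 bp.

74, 59, 34, 28, 22, 20, 13 bp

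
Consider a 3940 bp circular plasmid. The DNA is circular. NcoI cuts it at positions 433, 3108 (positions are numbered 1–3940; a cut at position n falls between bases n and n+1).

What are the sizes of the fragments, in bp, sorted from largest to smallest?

Circular molecule, 2 cuts → 2 fragments:
  3108 − 433 = 2675 bp
  wrap: 3940 − 3108 + 433 = 1265 bp
Sorted largest to smallest: 2675, 1265 bp.

2675, 1265 bp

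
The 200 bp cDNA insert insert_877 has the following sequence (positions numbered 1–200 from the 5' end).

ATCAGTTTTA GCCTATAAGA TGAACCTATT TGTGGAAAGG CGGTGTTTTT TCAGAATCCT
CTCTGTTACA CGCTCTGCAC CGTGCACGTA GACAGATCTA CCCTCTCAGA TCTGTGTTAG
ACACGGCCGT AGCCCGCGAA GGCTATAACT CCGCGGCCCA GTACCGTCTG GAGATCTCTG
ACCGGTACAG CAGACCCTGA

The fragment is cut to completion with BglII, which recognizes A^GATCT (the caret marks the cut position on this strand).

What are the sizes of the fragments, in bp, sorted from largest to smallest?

BglII sites (AGATCT) start at positions 94, 108, 172.
BglII cuts after the first base of each site, so after positions 94, 108, 172.
Linear molecule, 3 cuts → 4 fragments:
  1–94 → 94 bp
  95–108 → 14 bp
  109–172 → 64 bp
  173–200 → 28 bp
Sorted largest to smallest: 94, 64, 28, 14 bp.

94, 64, 28, 14 bp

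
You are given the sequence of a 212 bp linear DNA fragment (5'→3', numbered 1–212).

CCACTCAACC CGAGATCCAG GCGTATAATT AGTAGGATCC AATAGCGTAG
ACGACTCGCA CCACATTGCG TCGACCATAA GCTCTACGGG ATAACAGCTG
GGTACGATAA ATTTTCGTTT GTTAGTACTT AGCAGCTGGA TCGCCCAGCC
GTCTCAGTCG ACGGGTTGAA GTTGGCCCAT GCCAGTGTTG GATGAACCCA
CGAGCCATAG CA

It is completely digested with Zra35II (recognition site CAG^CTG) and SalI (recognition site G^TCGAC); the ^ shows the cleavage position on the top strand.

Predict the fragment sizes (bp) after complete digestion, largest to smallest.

70, 55, 38, 27, 22 bp

Zra35II sites (CAGCTG) start at positions 95, 133.
Zra35II cuts after base 3 of each site, so after positions 97, 135.
SalI sites (GTCGAC) start at positions 70, 157.
SalI cuts after the first base of each site, so after positions 70, 157.
Combined cut positions: 70, 97, 135, 157.
Linear molecule, 4 cuts → 5 fragments:
  1–70 → 70 bp
  71–97 → 27 bp
  98–135 → 38 bp
  136–157 → 22 bp
  158–212 → 55 bp
Sorted largest to smallest: 70, 55, 38, 27, 22 bp.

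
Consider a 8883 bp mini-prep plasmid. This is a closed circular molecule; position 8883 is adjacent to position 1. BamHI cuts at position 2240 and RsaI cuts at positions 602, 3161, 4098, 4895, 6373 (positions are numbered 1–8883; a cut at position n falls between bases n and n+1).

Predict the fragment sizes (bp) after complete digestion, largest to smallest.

Combined cut positions (sorted): 602, 2240, 3161, 4098, 4895, 6373.
Circular molecule, 6 cuts → 6 fragments:
  2240 − 602 = 1638 bp
  3161 − 2240 = 921 bp
  4098 − 3161 = 937 bp
  4895 − 4098 = 797 bp
  6373 − 4895 = 1478 bp
  wrap: 8883 − 6373 + 602 = 3112 bp
Sorted largest to smallest: 3112, 1638, 1478, 937, 921, 797 bp.

3112, 1638, 1478, 937, 921, 797 bp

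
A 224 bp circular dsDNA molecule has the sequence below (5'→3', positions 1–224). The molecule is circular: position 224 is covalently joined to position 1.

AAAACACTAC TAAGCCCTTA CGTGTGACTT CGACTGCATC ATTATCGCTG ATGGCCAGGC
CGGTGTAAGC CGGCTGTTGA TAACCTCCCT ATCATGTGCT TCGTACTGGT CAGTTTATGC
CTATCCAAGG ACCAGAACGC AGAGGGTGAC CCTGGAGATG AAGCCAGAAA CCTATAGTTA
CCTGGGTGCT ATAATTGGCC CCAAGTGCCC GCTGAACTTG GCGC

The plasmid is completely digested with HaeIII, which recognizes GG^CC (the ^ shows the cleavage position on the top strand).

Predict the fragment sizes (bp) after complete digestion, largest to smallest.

139, 80, 5 bp

HaeIII sites (GGCC) start at positions 53, 58, 197.
HaeIII cuts after base 2 of each site, so after positions 54, 59, 198.
Circular molecule, 3 cuts → 3 fragments:
  55–59 → 5 bp
  60–198 → 139 bp
  199–224 then 1–54 → 26 + 54 = 80 bp
Sorted largest to smallest: 139, 80, 5 bp.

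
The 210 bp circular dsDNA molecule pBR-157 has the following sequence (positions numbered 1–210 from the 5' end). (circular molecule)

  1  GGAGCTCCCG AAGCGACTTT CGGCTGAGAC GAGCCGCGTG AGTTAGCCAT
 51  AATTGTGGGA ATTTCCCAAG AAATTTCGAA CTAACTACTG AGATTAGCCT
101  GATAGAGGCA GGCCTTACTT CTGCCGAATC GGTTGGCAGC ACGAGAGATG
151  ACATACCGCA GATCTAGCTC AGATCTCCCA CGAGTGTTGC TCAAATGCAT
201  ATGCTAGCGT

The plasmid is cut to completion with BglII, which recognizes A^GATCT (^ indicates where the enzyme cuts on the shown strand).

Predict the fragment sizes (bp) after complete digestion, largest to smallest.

BglII sites (AGATCT) start at positions 160, 171.
BglII cuts after the first base of each site, so after positions 160, 171.
Circular molecule, 2 cuts → 2 fragments:
  161–171 → 11 bp
  172–210 then 1–160 → 39 + 160 = 199 bp
Sorted largest to smallest: 199, 11 bp.

199, 11 bp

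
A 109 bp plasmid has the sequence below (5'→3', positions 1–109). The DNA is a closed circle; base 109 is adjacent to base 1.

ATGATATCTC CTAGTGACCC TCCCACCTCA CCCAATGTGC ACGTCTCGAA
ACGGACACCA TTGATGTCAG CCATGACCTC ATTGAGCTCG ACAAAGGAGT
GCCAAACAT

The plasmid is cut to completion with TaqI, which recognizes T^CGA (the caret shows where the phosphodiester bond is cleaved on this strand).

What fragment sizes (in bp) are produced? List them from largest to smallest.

TaqI sites (TCGA) start at positions 46, 88.
TaqI cuts after the first base of each site, so after positions 46, 88.
Circular molecule, 2 cuts → 2 fragments:
  47–88 → 42 bp
  89–109 then 1–46 → 21 + 46 = 67 bp
Sorted largest to smallest: 67, 42 bp.

67, 42 bp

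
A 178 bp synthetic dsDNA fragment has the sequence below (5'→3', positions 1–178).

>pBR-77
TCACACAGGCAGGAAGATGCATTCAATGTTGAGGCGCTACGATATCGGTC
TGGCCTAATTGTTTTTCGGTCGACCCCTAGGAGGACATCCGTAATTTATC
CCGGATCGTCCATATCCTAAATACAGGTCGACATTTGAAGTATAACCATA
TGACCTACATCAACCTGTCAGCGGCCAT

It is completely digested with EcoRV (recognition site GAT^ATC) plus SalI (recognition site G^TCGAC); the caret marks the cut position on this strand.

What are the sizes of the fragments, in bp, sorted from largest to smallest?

The EcoRV site (GATATC) starts at position 41.
EcoRV cuts after base 3 of each site, so after position 43.
SalI sites (GTCGAC) start at positions 69, 127.
SalI cuts after the first base of each site, so after positions 69, 127.
Combined cut positions: 43, 69, 127.
Linear molecule, 3 cuts → 4 fragments:
  1–43 → 43 bp
  44–69 → 26 bp
  70–127 → 58 bp
  128–178 → 51 bp
Sorted largest to smallest: 58, 51, 43, 26 bp.

58, 51, 43, 26 bp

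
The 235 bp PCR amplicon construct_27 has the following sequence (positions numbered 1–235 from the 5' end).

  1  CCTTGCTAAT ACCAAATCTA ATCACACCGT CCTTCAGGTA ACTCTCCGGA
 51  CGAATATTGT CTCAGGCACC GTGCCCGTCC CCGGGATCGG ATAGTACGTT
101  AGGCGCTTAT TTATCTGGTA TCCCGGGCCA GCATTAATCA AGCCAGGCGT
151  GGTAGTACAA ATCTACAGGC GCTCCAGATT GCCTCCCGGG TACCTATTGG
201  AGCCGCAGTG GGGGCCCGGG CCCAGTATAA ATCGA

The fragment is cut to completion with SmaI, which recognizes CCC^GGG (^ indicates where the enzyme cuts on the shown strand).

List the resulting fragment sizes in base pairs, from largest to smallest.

82, 63, 42, 30, 18 bp

SmaI sites (CCCGGG) start at positions 80, 122, 185, 215.
SmaI cuts after base 3 of each site, so after positions 82, 124, 187, 217.
Linear molecule, 4 cuts → 5 fragments:
  1–82 → 82 bp
  83–124 → 42 bp
  125–187 → 63 bp
  188–217 → 30 bp
  218–235 → 18 bp
Sorted largest to smallest: 82, 63, 42, 30, 18 bp.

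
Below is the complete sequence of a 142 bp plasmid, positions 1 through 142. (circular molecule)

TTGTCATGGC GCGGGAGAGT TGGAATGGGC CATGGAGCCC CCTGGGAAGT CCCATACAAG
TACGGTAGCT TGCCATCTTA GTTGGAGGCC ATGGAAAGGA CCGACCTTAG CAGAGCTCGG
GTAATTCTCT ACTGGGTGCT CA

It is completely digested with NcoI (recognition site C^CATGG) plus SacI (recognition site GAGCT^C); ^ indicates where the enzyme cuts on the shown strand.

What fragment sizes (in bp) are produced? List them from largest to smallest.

NcoI sites (CCATGG) start at positions 30, 89.
NcoI cuts after the first base of each site, so after positions 30, 89.
The SacI site (GAGCTC) starts at position 113.
SacI cuts after base 5 of each site (before the last base), so after position 117.
Combined cut positions: 30, 89, 117.
Circular molecule, 3 cuts → 3 fragments:
  31–89 → 59 bp
  90–117 → 28 bp
  118–142 then 1–30 → 25 + 30 = 55 bp
Sorted largest to smallest: 59, 55, 28 bp.

59, 55, 28 bp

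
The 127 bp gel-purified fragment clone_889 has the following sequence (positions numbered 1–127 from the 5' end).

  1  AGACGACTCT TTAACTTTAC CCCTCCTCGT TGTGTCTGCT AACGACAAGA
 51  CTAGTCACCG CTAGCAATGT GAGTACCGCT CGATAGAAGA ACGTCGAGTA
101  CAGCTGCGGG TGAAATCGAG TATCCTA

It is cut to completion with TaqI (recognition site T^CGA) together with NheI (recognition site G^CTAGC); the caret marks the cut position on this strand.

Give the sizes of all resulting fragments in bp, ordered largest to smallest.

TaqI sites (TCGA) start at positions 80, 94, 116.
TaqI cuts after the first base of each site, so after positions 80, 94, 116.
The NheI site (GCTAGC) starts at position 60.
NheI cuts after the first base of each site, so after position 60.
Combined cut positions: 60, 80, 94, 116.
Linear molecule, 4 cuts → 5 fragments:
  1–60 → 60 bp
  61–80 → 20 bp
  81–94 → 14 bp
  95–116 → 22 bp
  117–127 → 11 bp
Sorted largest to smallest: 60, 22, 20, 14, 11 bp.

60, 22, 20, 14, 11 bp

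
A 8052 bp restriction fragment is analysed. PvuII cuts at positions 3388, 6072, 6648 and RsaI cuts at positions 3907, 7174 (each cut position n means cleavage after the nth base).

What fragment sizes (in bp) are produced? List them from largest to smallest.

Combined cut positions (sorted): 3388, 3907, 6072, 6648, 7174.
Linear molecule, 5 cuts → 6 fragments:
  3388 − 0 = 3388 bp
  3907 − 3388 = 519 bp
  6072 − 3907 = 2165 bp
  6648 − 6072 = 576 bp
  7174 − 6648 = 526 bp
  8052 − 7174 = 878 bp
Sorted largest to smallest: 3388, 2165, 878, 576, 526, 519 bp.

3388, 2165, 878, 576, 526, 519 bp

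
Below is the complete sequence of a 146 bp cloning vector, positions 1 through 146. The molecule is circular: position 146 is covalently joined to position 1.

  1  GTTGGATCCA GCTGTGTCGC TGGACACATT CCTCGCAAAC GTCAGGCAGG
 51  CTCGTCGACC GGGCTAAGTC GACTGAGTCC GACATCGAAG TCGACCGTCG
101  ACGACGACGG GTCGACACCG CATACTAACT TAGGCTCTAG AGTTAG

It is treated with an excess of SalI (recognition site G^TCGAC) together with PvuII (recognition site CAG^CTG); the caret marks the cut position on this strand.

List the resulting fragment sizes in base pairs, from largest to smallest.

SalI sites (GTCGAC) start at positions 54, 68, 90, 97, 111.
SalI cuts after the first base of each site, so after positions 54, 68, 90, 97, 111.
The PvuII site (CAGCTG) starts at position 9.
PvuII cuts after base 3 of each site, so after position 11.
Combined cut positions: 11, 54, 68, 90, 97, 111.
Circular molecule, 6 cuts → 6 fragments:
  12–54 → 43 bp
  55–68 → 14 bp
  69–90 → 22 bp
  91–97 → 7 bp
  98–111 → 14 bp
  112–146 then 1–11 → 35 + 11 = 46 bp
Sorted largest to smallest: 46, 43, 22, 14, 14, 7 bp.

46, 43, 22, 14, 14, 7 bp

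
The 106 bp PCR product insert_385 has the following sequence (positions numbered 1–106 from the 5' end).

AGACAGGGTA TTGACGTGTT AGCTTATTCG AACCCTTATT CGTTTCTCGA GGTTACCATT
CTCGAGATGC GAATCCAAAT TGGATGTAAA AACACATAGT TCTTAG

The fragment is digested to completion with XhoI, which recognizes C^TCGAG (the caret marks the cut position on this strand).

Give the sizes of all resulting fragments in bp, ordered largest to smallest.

46, 45, 15 bp

XhoI sites (CTCGAG) start at positions 46, 61.
XhoI cuts after the first base of each site, so after positions 46, 61.
Linear molecule, 2 cuts → 3 fragments:
  1–46 → 46 bp
  47–61 → 15 bp
  62–106 → 45 bp
Sorted largest to smallest: 46, 45, 15 bp.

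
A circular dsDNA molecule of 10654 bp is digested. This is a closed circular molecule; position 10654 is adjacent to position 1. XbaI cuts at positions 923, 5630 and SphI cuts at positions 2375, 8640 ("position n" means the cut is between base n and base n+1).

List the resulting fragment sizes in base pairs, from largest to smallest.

Combined cut positions (sorted): 923, 2375, 5630, 8640.
Circular molecule, 4 cuts → 4 fragments:
  2375 − 923 = 1452 bp
  5630 − 2375 = 3255 bp
  8640 − 5630 = 3010 bp
  wrap: 10654 − 8640 + 923 = 2937 bp
Sorted largest to smallest: 3255, 3010, 2937, 1452 bp.

3255, 3010, 2937, 1452 bp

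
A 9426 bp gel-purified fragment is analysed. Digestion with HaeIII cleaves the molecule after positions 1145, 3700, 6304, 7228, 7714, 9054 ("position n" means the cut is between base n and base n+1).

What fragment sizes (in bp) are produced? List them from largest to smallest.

2604, 2555, 1340, 1145, 924, 486, 372 bp

Linear molecule, 6 cuts → 7 fragments:
  1145 − 0 = 1145 bp
  3700 − 1145 = 2555 bp
  6304 − 3700 = 2604 bp
  7228 − 6304 = 924 bp
  7714 − 7228 = 486 bp
  9054 − 7714 = 1340 bp
  9426 − 9054 = 372 bp
Sorted largest to smallest: 2604, 2555, 1340, 1145, 924, 486, 372 bp.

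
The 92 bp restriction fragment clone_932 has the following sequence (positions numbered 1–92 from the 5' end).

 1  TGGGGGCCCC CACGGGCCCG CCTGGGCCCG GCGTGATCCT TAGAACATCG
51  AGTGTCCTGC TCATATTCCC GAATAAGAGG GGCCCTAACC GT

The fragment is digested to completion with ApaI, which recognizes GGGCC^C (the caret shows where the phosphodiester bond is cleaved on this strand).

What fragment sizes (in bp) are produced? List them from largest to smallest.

56, 10, 10, 8, 8 bp

ApaI sites (GGGCCC) start at positions 4, 14, 24, 80.
ApaI cuts after base 5 of each site (before the last base), so after positions 8, 18, 28, 84.
Linear molecule, 4 cuts → 5 fragments:
  1–8 → 8 bp
  9–18 → 10 bp
  19–28 → 10 bp
  29–84 → 56 bp
  85–92 → 8 bp
Sorted largest to smallest: 56, 10, 10, 8, 8 bp.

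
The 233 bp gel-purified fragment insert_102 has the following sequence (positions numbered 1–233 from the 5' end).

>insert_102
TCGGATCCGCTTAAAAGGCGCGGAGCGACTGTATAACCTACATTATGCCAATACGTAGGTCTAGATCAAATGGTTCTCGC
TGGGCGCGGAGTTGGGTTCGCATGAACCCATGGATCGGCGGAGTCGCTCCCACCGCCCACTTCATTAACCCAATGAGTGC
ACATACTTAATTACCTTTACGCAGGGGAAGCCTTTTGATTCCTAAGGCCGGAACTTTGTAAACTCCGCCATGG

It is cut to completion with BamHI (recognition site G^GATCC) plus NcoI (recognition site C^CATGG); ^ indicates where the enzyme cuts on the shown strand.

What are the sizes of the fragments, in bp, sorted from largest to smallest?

120, 105, 5, 3 bp

The BamHI site (GGATCC) starts at position 3.
BamHI cuts after the first base of each site, so after position 3.
NcoI sites (CCATGG) start at positions 108, 228.
NcoI cuts after the first base of each site, so after positions 108, 228.
Combined cut positions: 3, 108, 228.
Linear molecule, 3 cuts → 4 fragments:
  1–3 → 3 bp
  4–108 → 105 bp
  109–228 → 120 bp
  229–233 → 5 bp
Sorted largest to smallest: 120, 105, 5, 3 bp.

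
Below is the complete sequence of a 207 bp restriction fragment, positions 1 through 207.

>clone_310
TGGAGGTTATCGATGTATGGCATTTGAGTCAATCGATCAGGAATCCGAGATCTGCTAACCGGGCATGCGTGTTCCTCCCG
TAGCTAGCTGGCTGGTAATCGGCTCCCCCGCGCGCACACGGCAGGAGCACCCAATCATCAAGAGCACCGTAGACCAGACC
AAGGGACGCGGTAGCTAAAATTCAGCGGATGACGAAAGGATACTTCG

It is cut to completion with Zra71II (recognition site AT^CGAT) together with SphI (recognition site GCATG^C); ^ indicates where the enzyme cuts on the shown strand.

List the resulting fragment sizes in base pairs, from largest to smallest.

Zra71II sites (ATCGAT) start at positions 9, 32.
Zra71II cuts after base 2 of each site, so after positions 10, 33.
The SphI site (GCATGC) starts at position 63.
SphI cuts after base 5 of each site (before the last base), so after position 67.
Combined cut positions: 10, 33, 67.
Linear molecule, 3 cuts → 4 fragments:
  1–10 → 10 bp
  11–33 → 23 bp
  34–67 → 34 bp
  68–207 → 140 bp
Sorted largest to smallest: 140, 34, 23, 10 bp.

140, 34, 23, 10 bp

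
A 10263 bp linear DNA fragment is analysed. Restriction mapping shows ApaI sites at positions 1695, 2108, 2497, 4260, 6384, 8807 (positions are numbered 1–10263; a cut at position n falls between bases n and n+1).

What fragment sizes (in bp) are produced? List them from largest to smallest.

2423, 2124, 1763, 1695, 1456, 413, 389 bp

Linear molecule, 6 cuts → 7 fragments:
  1695 − 0 = 1695 bp
  2108 − 1695 = 413 bp
  2497 − 2108 = 389 bp
  4260 − 2497 = 1763 bp
  6384 − 4260 = 2124 bp
  8807 − 6384 = 2423 bp
  10263 − 8807 = 1456 bp
Sorted largest to smallest: 2423, 2124, 1763, 1695, 1456, 413, 389 bp.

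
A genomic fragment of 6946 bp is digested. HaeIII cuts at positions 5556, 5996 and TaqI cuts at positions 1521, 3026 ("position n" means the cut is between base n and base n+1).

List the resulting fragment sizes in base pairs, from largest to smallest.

Combined cut positions (sorted): 1521, 3026, 5556, 5996.
Linear molecule, 4 cuts → 5 fragments:
  1521 − 0 = 1521 bp
  3026 − 1521 = 1505 bp
  5556 − 3026 = 2530 bp
  5996 − 5556 = 440 bp
  6946 − 5996 = 950 bp
Sorted largest to smallest: 2530, 1521, 1505, 950, 440 bp.

2530, 1521, 1505, 950, 440 bp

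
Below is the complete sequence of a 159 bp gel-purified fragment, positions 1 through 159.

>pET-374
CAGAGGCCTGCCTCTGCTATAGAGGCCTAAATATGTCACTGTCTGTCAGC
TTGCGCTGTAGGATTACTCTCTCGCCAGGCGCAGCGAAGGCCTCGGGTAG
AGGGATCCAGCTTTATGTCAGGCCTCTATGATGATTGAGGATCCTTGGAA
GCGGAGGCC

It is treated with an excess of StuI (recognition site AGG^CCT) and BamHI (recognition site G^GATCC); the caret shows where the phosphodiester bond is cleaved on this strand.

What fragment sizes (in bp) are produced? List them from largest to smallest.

StuI sites (AGGCCT) start at positions 4, 23, 88, 120.
StuI cuts after base 3 of each site, so after positions 6, 25, 90, 122.
BamHI sites (GGATCC) start at positions 103, 139.
BamHI cuts after the first base of each site, so after positions 103, 139.
Combined cut positions: 6, 25, 90, 103, 122, 139.
Linear molecule, 6 cuts → 7 fragments:
  1–6 → 6 bp
  7–25 → 19 bp
  26–90 → 65 bp
  91–103 → 13 bp
  104–122 → 19 bp
  123–139 → 17 bp
  140–159 → 20 bp
Sorted largest to smallest: 65, 20, 19, 19, 17, 13, 6 bp.

65, 20, 19, 19, 17, 13, 6 bp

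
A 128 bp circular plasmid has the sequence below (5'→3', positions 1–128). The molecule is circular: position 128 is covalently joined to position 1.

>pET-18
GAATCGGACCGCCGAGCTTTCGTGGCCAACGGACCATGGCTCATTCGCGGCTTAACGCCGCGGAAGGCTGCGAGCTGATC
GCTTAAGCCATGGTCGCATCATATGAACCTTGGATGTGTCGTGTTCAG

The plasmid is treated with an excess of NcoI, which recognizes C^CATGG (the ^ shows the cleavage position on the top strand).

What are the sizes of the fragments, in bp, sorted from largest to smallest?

74, 54 bp

NcoI sites (CCATGG) start at positions 34, 88.
NcoI cuts after the first base of each site, so after positions 34, 88.
Circular molecule, 2 cuts → 2 fragments:
  35–88 → 54 bp
  89–128 then 1–34 → 40 + 34 = 74 bp
Sorted largest to smallest: 74, 54 bp.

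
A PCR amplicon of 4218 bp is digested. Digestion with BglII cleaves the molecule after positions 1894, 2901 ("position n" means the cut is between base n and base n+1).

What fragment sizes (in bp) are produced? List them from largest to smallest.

Linear molecule, 2 cuts → 3 fragments:
  1894 − 0 = 1894 bp
  2901 − 1894 = 1007 bp
  4218 − 2901 = 1317 bp
Sorted largest to smallest: 1894, 1317, 1007 bp.

1894, 1317, 1007 bp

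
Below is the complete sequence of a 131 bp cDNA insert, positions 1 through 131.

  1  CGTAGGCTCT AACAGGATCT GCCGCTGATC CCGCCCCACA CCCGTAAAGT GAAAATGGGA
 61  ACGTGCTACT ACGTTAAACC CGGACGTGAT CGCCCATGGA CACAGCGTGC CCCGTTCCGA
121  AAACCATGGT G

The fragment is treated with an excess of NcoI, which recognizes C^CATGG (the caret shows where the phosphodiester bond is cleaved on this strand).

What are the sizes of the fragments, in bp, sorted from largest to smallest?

NcoI sites (CCATGG) start at positions 94, 124.
NcoI cuts after the first base of each site, so after positions 94, 124.
Linear molecule, 2 cuts → 3 fragments:
  1–94 → 94 bp
  95–124 → 30 bp
  125–131 → 7 bp
Sorted largest to smallest: 94, 30, 7 bp.

94, 30, 7 bp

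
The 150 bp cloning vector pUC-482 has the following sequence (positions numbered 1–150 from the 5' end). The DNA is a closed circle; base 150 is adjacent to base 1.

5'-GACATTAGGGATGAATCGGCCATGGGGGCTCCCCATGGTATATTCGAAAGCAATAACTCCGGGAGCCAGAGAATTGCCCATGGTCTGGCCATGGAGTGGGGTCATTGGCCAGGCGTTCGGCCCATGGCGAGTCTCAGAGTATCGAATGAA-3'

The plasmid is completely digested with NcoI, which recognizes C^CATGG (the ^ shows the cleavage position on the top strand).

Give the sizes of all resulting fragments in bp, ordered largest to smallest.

NcoI sites (CCATGG) start at positions 20, 33, 78, 89, 122.
NcoI cuts after the first base of each site, so after positions 20, 33, 78, 89, 122.
Circular molecule, 5 cuts → 5 fragments:
  21–33 → 13 bp
  34–78 → 45 bp
  79–89 → 11 bp
  90–122 → 33 bp
  123–150 then 1–20 → 28 + 20 = 48 bp
Sorted largest to smallest: 48, 45, 33, 13, 11 bp.

48, 45, 33, 13, 11 bp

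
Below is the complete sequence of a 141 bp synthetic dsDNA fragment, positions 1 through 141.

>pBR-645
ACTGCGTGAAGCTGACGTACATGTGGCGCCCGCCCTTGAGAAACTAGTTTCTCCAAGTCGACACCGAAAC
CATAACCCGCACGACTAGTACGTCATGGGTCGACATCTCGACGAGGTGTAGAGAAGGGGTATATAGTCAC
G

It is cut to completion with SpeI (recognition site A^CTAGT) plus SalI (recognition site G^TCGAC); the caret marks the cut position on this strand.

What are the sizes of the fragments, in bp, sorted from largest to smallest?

43, 42, 27, 15, 14 bp

SpeI sites (ACTAGT) start at positions 43, 84.
SpeI cuts after the first base of each site, so after positions 43, 84.
SalI sites (GTCGAC) start at positions 57, 99.
SalI cuts after the first base of each site, so after positions 57, 99.
Combined cut positions: 43, 57, 84, 99.
Linear molecule, 4 cuts → 5 fragments:
  1–43 → 43 bp
  44–57 → 14 bp
  58–84 → 27 bp
  85–99 → 15 bp
  100–141 → 42 bp
Sorted largest to smallest: 43, 42, 27, 15, 14 bp.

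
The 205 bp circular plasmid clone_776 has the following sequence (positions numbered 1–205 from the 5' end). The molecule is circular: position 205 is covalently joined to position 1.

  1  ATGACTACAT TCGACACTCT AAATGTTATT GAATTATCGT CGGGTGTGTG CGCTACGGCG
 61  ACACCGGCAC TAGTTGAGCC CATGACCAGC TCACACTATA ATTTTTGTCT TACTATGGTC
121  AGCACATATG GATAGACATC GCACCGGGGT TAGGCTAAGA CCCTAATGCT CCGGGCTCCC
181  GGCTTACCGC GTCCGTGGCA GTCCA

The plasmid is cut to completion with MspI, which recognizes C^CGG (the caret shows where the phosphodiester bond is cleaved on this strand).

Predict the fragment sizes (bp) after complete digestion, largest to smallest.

MspI sites (CCGG) start at positions 64, 144, 171, 179.
MspI cuts after the first base of each site, so after positions 64, 144, 171, 179.
Circular molecule, 4 cuts → 4 fragments:
  65–144 → 80 bp
  145–171 → 27 bp
  172–179 → 8 bp
  180–205 then 1–64 → 26 + 64 = 90 bp
Sorted largest to smallest: 90, 80, 27, 8 bp.

90, 80, 27, 8 bp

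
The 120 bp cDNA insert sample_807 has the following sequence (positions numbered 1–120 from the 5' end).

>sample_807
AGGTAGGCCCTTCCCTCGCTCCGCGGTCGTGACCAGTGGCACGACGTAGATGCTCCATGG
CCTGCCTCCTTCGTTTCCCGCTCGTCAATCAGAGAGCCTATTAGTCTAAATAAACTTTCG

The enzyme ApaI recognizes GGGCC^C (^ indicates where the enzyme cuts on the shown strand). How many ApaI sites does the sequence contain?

No occurrence of GGGCCC is present in the sequence.
ApaI does not cut: 0 sites.

0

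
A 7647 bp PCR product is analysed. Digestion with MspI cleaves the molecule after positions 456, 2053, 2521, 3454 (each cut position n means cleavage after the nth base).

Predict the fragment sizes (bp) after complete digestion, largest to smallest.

4193, 1597, 933, 468, 456 bp

Linear molecule, 4 cuts → 5 fragments:
  456 − 0 = 456 bp
  2053 − 456 = 1597 bp
  2521 − 2053 = 468 bp
  3454 − 2521 = 933 bp
  7647 − 3454 = 4193 bp
Sorted largest to smallest: 4193, 1597, 933, 468, 456 bp.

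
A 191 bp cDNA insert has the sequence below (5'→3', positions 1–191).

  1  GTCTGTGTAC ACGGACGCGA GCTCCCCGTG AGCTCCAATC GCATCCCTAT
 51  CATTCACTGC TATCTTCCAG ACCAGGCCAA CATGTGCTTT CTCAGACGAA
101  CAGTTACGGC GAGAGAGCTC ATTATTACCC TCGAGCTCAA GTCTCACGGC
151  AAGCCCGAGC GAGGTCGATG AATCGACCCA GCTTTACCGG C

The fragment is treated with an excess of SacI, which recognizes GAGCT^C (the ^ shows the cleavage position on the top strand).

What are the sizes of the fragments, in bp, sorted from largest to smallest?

85, 54, 23, 18, 11 bp

SacI sites (GAGCTC) start at positions 19, 30, 115, 133.
SacI cuts after base 5 of each site (before the last base), so after positions 23, 34, 119, 137.
Linear molecule, 4 cuts → 5 fragments:
  1–23 → 23 bp
  24–34 → 11 bp
  35–119 → 85 bp
  120–137 → 18 bp
  138–191 → 54 bp
Sorted largest to smallest: 85, 54, 23, 18, 11 bp.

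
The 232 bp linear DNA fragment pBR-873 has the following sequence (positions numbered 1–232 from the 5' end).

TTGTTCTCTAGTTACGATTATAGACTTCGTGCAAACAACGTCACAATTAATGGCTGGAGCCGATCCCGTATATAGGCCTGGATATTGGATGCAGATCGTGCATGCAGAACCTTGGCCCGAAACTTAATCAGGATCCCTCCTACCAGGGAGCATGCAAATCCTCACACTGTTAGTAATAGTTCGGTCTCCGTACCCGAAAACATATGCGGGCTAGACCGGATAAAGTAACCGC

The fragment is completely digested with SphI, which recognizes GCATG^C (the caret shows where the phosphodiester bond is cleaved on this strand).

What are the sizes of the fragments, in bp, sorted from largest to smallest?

SphI sites (GCATGC) start at positions 100, 150.
SphI cuts after base 5 of each site (before the last base), so after positions 104, 154.
Linear molecule, 2 cuts → 3 fragments:
  1–104 → 104 bp
  105–154 → 50 bp
  155–232 → 78 bp
Sorted largest to smallest: 104, 78, 50 bp.

104, 78, 50 bp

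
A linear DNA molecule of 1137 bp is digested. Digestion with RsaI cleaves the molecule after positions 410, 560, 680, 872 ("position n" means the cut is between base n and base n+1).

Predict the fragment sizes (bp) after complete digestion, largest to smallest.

410, 265, 192, 150, 120 bp

Linear molecule, 4 cuts → 5 fragments:
  410 − 0 = 410 bp
  560 − 410 = 150 bp
  680 − 560 = 120 bp
  872 − 680 = 192 bp
  1137 − 872 = 265 bp
Sorted largest to smallest: 410, 265, 192, 150, 120 bp.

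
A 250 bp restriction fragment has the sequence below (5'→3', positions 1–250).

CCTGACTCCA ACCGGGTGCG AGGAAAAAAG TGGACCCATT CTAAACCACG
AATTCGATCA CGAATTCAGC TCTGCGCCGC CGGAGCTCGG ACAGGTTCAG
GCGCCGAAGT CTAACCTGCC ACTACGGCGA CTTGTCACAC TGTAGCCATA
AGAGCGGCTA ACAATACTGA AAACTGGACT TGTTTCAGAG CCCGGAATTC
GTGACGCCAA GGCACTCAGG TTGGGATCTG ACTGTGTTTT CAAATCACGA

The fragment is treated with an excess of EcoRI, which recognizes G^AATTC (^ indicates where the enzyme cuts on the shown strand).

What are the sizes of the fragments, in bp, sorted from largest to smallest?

EcoRI sites (GAATTC) start at positions 50, 62, 195.
EcoRI cuts after the first base of each site, so after positions 50, 62, 195.
Linear molecule, 3 cuts → 4 fragments:
  1–50 → 50 bp
  51–62 → 12 bp
  63–195 → 133 bp
  196–250 → 55 bp
Sorted largest to smallest: 133, 55, 50, 12 bp.

133, 55, 50, 12 bp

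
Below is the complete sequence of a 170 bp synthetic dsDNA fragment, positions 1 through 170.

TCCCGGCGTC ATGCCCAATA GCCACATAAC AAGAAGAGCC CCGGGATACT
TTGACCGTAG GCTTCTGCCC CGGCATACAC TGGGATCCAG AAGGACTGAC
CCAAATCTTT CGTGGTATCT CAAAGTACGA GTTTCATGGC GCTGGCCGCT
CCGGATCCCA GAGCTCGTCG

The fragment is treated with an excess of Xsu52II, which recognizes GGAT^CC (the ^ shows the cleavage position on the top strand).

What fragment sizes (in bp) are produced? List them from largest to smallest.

86, 70, 14 bp

Xsu52II sites (GGATCC) start at positions 83, 153.
Xsu52II cuts after base 4 of each site, so after positions 86, 156.
Linear molecule, 2 cuts → 3 fragments:
  1–86 → 86 bp
  87–156 → 70 bp
  157–170 → 14 bp
Sorted largest to smallest: 86, 70, 14 bp.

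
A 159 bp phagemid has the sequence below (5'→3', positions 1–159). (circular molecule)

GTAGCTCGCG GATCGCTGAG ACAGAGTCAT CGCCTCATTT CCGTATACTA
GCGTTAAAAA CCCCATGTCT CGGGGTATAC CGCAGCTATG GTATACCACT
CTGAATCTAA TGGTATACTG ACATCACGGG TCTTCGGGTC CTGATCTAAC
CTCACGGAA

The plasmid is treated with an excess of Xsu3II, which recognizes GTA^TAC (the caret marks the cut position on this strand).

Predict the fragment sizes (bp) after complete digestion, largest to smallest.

89, 32, 22, 16 bp

Xsu3II sites (GTATAC) start at positions 43, 75, 91, 113.
Xsu3II cuts after base 3 of each site, so after positions 45, 77, 93, 115.
Circular molecule, 4 cuts → 4 fragments:
  46–77 → 32 bp
  78–93 → 16 bp
  94–115 → 22 bp
  116–159 then 1–45 → 44 + 45 = 89 bp
Sorted largest to smallest: 89, 32, 22, 16 bp.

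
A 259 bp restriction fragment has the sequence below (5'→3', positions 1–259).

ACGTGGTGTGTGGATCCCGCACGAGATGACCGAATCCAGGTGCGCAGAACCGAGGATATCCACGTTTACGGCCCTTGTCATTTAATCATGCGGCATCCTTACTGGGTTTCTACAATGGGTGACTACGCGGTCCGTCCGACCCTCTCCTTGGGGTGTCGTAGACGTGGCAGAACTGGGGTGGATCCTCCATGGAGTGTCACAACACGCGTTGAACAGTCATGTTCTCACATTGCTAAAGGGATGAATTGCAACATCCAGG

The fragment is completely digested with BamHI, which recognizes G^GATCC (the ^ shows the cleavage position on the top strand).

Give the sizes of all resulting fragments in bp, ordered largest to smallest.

BamHI sites (GGATCC) start at positions 12, 180.
BamHI cuts after the first base of each site, so after positions 12, 180.
Linear molecule, 2 cuts → 3 fragments:
  1–12 → 12 bp
  13–180 → 168 bp
  181–259 → 79 bp
Sorted largest to smallest: 168, 79, 12 bp.

168, 79, 12 bp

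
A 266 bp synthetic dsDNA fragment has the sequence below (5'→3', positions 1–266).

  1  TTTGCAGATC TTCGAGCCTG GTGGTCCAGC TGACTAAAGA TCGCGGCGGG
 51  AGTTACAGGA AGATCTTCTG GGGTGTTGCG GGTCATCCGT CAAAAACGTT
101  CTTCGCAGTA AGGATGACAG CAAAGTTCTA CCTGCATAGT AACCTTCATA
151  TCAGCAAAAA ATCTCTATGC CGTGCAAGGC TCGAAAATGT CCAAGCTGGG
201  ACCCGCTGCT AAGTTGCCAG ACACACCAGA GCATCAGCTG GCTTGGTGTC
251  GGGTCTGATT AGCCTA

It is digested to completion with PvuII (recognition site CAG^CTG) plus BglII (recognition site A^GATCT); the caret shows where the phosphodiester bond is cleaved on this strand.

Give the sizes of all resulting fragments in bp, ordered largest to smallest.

PvuII sites (CAGCTG) start at positions 27, 235.
PvuII cuts after base 3 of each site, so after positions 29, 237.
BglII sites (AGATCT) start at positions 6, 61.
BglII cuts after the first base of each site, so after positions 6, 61.
Combined cut positions: 6, 29, 61, 237.
Linear molecule, 4 cuts → 5 fragments:
  1–6 → 6 bp
  7–29 → 23 bp
  30–61 → 32 bp
  62–237 → 176 bp
  238–266 → 29 bp
Sorted largest to smallest: 176, 32, 29, 23, 6 bp.

176, 32, 29, 23, 6 bp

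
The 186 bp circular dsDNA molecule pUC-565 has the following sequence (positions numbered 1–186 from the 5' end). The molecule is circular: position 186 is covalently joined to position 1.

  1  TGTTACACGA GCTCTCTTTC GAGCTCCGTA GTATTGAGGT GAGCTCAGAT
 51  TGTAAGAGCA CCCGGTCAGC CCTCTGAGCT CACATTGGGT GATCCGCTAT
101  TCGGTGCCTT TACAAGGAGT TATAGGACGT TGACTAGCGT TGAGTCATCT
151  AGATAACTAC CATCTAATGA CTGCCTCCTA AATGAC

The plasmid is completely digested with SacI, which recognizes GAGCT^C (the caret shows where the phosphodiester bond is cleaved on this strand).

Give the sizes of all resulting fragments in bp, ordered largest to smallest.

119, 35, 20, 12 bp

SacI sites (GAGCTC) start at positions 9, 21, 41, 76.
SacI cuts after base 5 of each site (before the last base), so after positions 13, 25, 45, 80.
Circular molecule, 4 cuts → 4 fragments:
  14–25 → 12 bp
  26–45 → 20 bp
  46–80 → 35 bp
  81–186 then 1–13 → 106 + 13 = 119 bp
Sorted largest to smallest: 119, 35, 20, 12 bp.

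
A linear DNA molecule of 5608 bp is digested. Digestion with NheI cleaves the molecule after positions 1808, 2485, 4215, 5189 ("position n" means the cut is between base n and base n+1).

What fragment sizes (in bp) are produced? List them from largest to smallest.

1808, 1730, 974, 677, 419 bp

Linear molecule, 4 cuts → 5 fragments:
  1808 − 0 = 1808 bp
  2485 − 1808 = 677 bp
  4215 − 2485 = 1730 bp
  5189 − 4215 = 974 bp
  5608 − 5189 = 419 bp
Sorted largest to smallest: 1808, 1730, 974, 677, 419 bp.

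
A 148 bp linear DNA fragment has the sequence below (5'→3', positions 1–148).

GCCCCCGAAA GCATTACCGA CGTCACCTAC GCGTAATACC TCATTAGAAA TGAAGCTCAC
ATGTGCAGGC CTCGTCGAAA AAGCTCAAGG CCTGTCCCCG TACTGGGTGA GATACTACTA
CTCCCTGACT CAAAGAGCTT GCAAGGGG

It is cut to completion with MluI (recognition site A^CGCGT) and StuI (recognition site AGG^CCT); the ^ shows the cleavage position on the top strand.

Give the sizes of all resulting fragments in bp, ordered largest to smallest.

The MluI site (ACGCGT) starts at position 29.
MluI cuts after the first base of each site, so after position 29.
StuI sites (AGGCCT) start at positions 67, 88.
StuI cuts after base 3 of each site, so after positions 69, 90.
Combined cut positions: 29, 69, 90.
Linear molecule, 3 cuts → 4 fragments:
  1–29 → 29 bp
  30–69 → 40 bp
  70–90 → 21 bp
  91–148 → 58 bp
Sorted largest to smallest: 58, 40, 29, 21 bp.

58, 40, 29, 21 bp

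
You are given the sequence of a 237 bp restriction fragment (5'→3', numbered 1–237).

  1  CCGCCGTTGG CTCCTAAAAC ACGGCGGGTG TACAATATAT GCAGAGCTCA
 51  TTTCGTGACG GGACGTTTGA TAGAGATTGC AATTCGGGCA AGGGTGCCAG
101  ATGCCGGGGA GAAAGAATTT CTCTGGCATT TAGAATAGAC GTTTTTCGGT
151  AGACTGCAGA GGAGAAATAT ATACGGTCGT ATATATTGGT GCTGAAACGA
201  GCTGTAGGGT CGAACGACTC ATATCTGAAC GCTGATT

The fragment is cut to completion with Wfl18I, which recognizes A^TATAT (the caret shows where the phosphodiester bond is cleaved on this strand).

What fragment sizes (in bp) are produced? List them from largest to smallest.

132, 56, 35, 14 bp

Wfl18I sites (ATATAT) start at positions 35, 167, 181.
Wfl18I cuts after the first base of each site, so after positions 35, 167, 181.
Linear molecule, 3 cuts → 4 fragments:
  1–35 → 35 bp
  36–167 → 132 bp
  168–181 → 14 bp
  182–237 → 56 bp
Sorted largest to smallest: 132, 56, 35, 14 bp.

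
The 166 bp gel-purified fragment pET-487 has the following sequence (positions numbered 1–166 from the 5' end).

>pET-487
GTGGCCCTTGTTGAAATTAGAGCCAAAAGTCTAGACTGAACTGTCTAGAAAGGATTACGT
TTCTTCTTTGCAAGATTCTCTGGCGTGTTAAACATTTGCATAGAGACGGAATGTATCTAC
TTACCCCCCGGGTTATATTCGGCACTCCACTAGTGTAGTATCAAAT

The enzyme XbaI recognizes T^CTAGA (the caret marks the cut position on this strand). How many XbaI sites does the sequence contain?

TCTAGA occurs starting at positions 30, 44.
XbaI cuts at 2 sites.

2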